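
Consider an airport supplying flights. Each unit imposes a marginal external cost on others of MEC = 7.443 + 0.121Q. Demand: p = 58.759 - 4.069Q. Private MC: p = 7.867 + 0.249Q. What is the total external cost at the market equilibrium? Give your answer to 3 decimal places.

96.127

Market equilibrium (private): 7.867 + 0.249Q = 58.759 - 4.069Q → Q_m = 11.7860.
Total external cost = ∫₀^{Q_m} (7.443 + 0.121Q) dQ = 7.443×11.7860 + ½×0.121×11.7860² = 96.1272.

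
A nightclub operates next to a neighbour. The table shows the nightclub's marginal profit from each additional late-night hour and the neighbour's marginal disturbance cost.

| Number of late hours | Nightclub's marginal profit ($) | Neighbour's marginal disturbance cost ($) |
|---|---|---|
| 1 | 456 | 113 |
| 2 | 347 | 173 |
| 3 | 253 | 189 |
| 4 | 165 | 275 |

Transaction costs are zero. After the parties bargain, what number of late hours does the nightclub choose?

Bargaining reaches the level where marginal profit last exceeds marginal disturbance cost.
That holds through level 3 (253 ≥ 189) but not at 4 (165 < 275).

3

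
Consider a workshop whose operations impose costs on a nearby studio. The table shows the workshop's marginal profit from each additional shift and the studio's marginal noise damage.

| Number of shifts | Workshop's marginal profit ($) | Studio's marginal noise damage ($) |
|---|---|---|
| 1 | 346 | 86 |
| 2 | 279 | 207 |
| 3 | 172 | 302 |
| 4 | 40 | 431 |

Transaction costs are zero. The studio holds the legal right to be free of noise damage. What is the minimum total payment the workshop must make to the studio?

$293

Efficient level: marginal profit ≥ marginal noise damage through level 2, so k* = 2.
With the studio holding the right, the workshop must at least compensate total damage at k*: 86 + 207 = 293.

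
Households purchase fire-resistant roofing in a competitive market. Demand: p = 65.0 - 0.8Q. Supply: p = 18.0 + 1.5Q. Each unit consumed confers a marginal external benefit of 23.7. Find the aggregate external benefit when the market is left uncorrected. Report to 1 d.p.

484.3

Market equilibrium (private): 18.0 + 1.5Q = 65.0 - 0.8Q → Q_m = 20.4348.
Total external benefit = MEB × Q_m = 23.7 × 20.4348 = 484.3048.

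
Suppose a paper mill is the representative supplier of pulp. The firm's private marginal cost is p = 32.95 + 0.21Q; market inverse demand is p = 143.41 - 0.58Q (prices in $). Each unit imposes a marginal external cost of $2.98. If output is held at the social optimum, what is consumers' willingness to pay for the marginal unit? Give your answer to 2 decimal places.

Social marginal cost = private MC + MEC = 35.93 + 0.21Q.
Set SMC = demand: 35.93 + 0.21Q = 143.41 - 0.58Q → Q* = 136.0506.
Consumer price on the demand curve at Q*: 143.41 − 0.58×136.0506 = 64.5007.

P = $64.50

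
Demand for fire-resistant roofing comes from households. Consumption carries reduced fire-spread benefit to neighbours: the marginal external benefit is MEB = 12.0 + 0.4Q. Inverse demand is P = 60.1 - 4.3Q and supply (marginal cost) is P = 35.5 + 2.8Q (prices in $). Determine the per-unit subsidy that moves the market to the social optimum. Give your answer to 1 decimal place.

subsidy = $14.2 per unit

Social marginal benefit = demand + MEB = 72.1 - 3.9Q.
Set SMB = MC: 72.1 - 3.9Q = 35.5 + 2.8Q → Q* = 5.4627.
The Pigouvian subsidy equals MEB at Q*: 12.0 + 0.4×5.4627 = 14.1851.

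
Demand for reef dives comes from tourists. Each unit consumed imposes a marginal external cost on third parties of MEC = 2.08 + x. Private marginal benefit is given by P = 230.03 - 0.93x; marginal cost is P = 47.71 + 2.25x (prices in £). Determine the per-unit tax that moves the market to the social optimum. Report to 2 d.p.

Social marginal benefit = demand − MEC = 227.95 - 1.93x.
Set SMB = MC: 227.95 - 1.93x = 47.71 + 2.25x → x* = 43.1196.
The Pigouvian tax equals MEC at x*: 2.08 + 1.00×43.1196 = 45.1996.

tax = £45.20 per unit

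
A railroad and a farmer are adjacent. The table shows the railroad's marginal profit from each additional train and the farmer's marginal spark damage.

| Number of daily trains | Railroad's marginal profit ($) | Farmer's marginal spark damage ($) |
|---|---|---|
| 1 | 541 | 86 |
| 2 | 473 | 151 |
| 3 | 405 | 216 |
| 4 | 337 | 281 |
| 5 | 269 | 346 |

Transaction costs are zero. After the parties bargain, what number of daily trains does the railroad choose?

4

Bargaining reaches the level where marginal profit last exceeds marginal spark damage.
That holds through level 4 (337 ≥ 281) but not at 5 (269 < 346).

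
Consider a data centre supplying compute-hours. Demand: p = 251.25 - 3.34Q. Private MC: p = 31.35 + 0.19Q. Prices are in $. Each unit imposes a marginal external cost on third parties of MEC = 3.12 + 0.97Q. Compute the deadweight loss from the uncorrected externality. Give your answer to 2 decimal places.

DWL = $448.67

Market equilibrium (private): 31.35 + 0.19Q = 251.25 - 3.34Q → Q_m = 62.2946.
Social marginal cost = private MC + MEC = 34.47 + 1.16Q.
Set SMC = demand: 34.47 + 1.16Q = 251.25 - 3.34Q → Q* = 48.1733.
Height of the DWL triangle at Q_m is SMC(Q_m) − demand(Q_m) = MEC(Q_m) = 63.5458.
DWL = ½ × 14.1213 × 63.5458 = 448.6747.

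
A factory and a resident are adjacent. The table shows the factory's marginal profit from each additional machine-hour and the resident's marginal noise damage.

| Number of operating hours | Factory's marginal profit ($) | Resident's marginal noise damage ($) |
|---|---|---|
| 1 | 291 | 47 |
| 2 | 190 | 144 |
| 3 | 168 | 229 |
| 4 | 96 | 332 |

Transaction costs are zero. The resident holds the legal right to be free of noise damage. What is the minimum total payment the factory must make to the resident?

$191

Efficient level: marginal profit ≥ marginal noise damage through level 2, so k* = 2.
With the resident holding the right, the factory must at least compensate total damage at k*: 47 + 144 = 191.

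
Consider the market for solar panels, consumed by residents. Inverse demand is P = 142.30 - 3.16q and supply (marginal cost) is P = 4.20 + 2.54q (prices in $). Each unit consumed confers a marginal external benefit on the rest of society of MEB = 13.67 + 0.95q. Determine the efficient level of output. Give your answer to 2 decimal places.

Social marginal benefit = demand + MEB = 155.97 - 2.21q.
Set SMB = MC: 155.97 - 2.21q = 4.20 + 2.54q → q* = 31.9516.

q* = 31.95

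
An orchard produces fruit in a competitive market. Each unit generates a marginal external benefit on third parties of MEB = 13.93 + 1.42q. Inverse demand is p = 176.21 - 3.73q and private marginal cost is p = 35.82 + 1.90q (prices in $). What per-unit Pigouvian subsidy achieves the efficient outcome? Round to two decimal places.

subsidy = $65.98 per unit

Social marginal cost = private MC − MEB = 21.89 + 0.48q.
Set SMC = demand: 21.89 + 0.48q = 176.21 - 3.73q → q* = 36.6556.
The Pigouvian subsidy equals MEB at q*: 13.93 + 1.42×36.6556 = 65.9810.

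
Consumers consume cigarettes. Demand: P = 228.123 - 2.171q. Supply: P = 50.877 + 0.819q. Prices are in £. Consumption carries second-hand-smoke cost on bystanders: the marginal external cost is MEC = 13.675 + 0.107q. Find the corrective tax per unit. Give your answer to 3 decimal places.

Social marginal benefit = demand − MEC = 214.448 - 2.278q.
Set SMB = MC: 214.448 - 2.278q = 50.877 + 0.819q → q* = 52.8160.
The Pigouvian tax equals MEC at q*: 13.675 + 0.107×52.8160 = 19.3263.

tax = £19.326 per unit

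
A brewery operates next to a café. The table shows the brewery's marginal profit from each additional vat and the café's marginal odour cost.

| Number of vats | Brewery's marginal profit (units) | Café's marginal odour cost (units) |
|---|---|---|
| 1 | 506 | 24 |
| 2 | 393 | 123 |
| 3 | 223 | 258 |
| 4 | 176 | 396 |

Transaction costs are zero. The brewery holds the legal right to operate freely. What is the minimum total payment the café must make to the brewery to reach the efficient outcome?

399

Left alone the brewery would choose level 4 (marginal profit stays positive).
Efficient level: k* = 2 (marginal profit ≥ marginal odour cost through 2).
The café must at least cover the brewery's forgone profit from cutting 4→2: 223 + 176 = 399.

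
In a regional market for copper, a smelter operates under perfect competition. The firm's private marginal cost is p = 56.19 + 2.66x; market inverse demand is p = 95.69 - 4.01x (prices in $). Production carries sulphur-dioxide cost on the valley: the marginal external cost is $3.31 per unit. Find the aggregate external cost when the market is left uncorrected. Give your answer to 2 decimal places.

$19.60

Market equilibrium (private): 56.19 + 2.66x = 95.69 - 4.01x → x_m = 5.9220.
Total external cost = MEC × x_m = 3.31 × 5.9220 = 19.6018.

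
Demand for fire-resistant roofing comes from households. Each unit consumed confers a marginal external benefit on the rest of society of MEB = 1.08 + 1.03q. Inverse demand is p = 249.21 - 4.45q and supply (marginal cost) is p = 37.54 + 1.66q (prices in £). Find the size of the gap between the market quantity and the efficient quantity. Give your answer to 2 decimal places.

Market equilibrium (private): 37.54 + 1.66q = 249.21 - 4.45q → q_m = 34.6432.
Social marginal benefit = demand + MEB = 250.29 - 3.42q.
Set SMB = MC: 250.29 - 3.42q = 37.54 + 1.66q → q* = 41.8799.
Gap = |34.6432 − 41.8799| = 7.2367.

7.24 units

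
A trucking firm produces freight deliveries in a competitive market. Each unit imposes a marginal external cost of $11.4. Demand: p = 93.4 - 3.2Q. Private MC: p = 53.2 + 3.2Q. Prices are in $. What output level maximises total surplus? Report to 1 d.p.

Social marginal cost = private MC + MEC = 64.6 + 3.2Q.
Set SMC = demand: 64.6 + 3.2Q = 93.4 - 3.2Q → Q* = 4.5000.

Q* = 4.5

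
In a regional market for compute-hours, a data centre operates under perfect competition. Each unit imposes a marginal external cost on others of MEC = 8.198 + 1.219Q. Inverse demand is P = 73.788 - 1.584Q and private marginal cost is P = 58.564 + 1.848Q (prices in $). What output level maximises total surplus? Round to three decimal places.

Social marginal cost = private MC + MEC = 66.762 + 3.067Q.
Set SMC = demand: 66.762 + 3.067Q = 73.788 - 1.584Q → Q* = 1.5106.

Q* = 1.511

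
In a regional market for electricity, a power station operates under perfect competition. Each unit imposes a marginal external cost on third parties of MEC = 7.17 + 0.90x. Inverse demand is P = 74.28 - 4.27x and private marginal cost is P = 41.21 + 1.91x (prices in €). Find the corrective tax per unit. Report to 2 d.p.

Social marginal cost = private MC + MEC = 48.38 + 2.81x.
Set SMC = demand: 48.38 + 2.81x = 74.28 - 4.27x → x* = 3.6582.
The Pigouvian tax equals MEC at x*: 7.17 + 0.90×3.6582 = 10.4624.

tax = €10.46 per unit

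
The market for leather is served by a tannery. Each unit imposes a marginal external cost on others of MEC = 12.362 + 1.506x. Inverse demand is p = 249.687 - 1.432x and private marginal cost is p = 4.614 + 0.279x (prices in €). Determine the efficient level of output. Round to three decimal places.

Social marginal cost = private MC + MEC = 16.976 + 1.785x.
Set SMC = demand: 16.976 + 1.785x = 249.687 - 1.432x → x* = 72.3379.

x* = 72.338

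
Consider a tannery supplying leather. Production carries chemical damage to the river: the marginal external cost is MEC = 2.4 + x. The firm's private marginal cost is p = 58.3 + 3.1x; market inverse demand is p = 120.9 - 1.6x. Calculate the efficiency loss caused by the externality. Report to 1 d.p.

Market equilibrium (private): 58.3 + 3.1x = 120.9 - 1.6x → x_m = 13.3191.
Social marginal cost = private MC + MEC = 60.7 + 4.1x.
Set SMC = demand: 60.7 + 4.1x = 120.9 - 1.6x → x* = 10.5614.
The loss is the area between SMC and demand from x* to x_m; with linear curves that's a triangle of height MEC(x_m).
DWL = ½ × 2.7577 × 15.7191 = 21.6743.

DWL = 21.7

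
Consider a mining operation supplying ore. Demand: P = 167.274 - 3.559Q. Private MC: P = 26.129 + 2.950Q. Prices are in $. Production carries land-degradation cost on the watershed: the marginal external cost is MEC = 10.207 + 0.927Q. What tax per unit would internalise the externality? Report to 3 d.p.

Social marginal cost = private MC + MEC = 36.336 + 3.877Q.
Set SMC = demand: 36.336 + 3.877Q = 167.274 - 3.559Q → Q* = 17.6087.
The Pigouvian tax equals MEC at Q*: 10.207 + 0.927×17.6087 = 26.5303.

tax = $26.530 per unit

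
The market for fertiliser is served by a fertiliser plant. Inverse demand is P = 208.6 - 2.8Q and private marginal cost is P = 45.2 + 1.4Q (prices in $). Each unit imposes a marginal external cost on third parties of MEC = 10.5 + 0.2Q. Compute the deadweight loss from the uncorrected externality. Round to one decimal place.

DWL = $38.0

Market equilibrium (private): 45.2 + 1.4Q = 208.6 - 2.8Q → Q_m = 38.9048.
Social marginal cost = private MC + MEC = 55.7 + 1.6Q.
Set SMC = demand: 55.7 + 1.6Q = 208.6 - 2.8Q → Q* = 34.7500.
Between Q* and Q_m the wedge SMC − demand runs linearly from 0 to MEC(Q_m), so the loss is a triangle.
DWL = ½ × 4.1548 × 18.2810 = 37.9769.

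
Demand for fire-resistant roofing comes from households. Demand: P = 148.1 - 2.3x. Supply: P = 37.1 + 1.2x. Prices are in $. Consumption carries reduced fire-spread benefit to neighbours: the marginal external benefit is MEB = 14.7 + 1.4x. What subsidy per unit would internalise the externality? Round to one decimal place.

subsidy = $98.5 per unit

Social marginal benefit = demand + MEB = 162.8 - 0.9x.
Set SMB = MC: 162.8 - 0.9x = 37.1 + 1.2x → x* = 59.8571.
The Pigouvian subsidy equals MEB at x*: 14.7 + 1.4×59.8571 = 98.4999.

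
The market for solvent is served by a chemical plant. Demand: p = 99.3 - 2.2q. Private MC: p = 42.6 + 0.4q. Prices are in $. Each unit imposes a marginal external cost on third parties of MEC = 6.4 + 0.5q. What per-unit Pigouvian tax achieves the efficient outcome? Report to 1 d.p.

tax = $14.5 per unit

Social marginal cost = private MC + MEC = 49.0 + 0.9q.
Set SMC = demand: 49.0 + 0.9q = 99.3 - 2.2q → q* = 16.2258.
The Pigouvian tax equals MEC at q*: 6.4 + 0.5×16.2258 = 14.5129.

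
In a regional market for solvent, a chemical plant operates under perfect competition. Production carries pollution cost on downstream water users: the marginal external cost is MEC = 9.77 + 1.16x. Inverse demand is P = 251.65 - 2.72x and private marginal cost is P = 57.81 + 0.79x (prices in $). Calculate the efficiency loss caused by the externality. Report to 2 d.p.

Market equilibrium (private): 57.81 + 0.79x = 251.65 - 2.72x → x_m = 55.2251.
Social marginal cost = private MC + MEC = 67.58 + 1.95x.
Set SMC = demand: 67.58 + 1.95x = 251.65 - 2.72x → x* = 39.4154.
Height of the DWL triangle at x_m is SMC(x_m) − demand(x_m) = MEC(x_m) = 73.8311.
DWL = ½ × 15.8097 × 73.8311 = 583.6238.

DWL = $583.62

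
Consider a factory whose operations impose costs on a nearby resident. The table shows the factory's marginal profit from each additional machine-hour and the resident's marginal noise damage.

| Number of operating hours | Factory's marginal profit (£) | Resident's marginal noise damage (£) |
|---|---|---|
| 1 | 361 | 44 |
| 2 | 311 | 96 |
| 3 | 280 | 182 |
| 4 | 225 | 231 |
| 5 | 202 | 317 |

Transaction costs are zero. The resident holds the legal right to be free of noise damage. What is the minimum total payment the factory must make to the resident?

£322

Efficient level: marginal profit ≥ marginal noise damage through level 3, so k* = 3.
With the resident holding the right, the factory must at least compensate total damage at k*: 44 + 96 + 182 = 322.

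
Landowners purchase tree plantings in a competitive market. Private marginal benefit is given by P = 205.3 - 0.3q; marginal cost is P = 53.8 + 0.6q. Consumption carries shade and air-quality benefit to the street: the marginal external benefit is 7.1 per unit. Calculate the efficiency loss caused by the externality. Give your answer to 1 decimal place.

Market equilibrium (private): 53.8 + 0.6q = 205.3 - 0.3q → q_m = 168.3333.
Social marginal benefit = demand + MEB = 212.4 - 0.3q.
Set SMB = MC: 212.4 - 0.3q = 53.8 + 0.6q → q* = 176.2222.
The loss is the area between SMB and MC from q* to q_m; with linear curves that's a triangle of height MEB(q_m).
DWL = ½ × 7.8889 × 7.1000 = 28.0056.

DWL = 28.0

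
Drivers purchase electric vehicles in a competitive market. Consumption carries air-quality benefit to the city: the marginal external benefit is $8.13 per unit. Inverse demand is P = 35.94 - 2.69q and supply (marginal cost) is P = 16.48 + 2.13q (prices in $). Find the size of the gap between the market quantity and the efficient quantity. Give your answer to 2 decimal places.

Market equilibrium (private): 16.48 + 2.13q = 35.94 - 2.69q → q_m = 4.0373.
Social marginal benefit = demand + MEB = 44.07 - 2.69q.
Set SMB = MC: 44.07 - 2.69q = 16.48 + 2.13q → q* = 5.7241.
Gap = |4.0373 − 5.7241| = 1.6868.

1.69 units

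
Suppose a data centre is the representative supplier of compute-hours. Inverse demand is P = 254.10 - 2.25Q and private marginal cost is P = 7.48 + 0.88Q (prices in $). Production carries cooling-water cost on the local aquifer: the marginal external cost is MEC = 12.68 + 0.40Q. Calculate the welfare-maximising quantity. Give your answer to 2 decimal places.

Social marginal cost = private MC + MEC = 20.16 + 1.28Q.
Set SMC = demand: 20.16 + 1.28Q = 254.10 - 2.25Q → Q* = 66.2720.

Q* = 66.27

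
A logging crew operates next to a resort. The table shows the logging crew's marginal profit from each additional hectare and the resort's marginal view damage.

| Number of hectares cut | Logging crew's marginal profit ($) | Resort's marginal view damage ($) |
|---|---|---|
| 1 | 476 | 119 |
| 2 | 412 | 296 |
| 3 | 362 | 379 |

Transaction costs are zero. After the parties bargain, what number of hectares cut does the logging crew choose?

2

Bargaining reaches the level where marginal profit last exceeds marginal view damage.
That holds through level 2 (412 ≥ 296) but not at 3 (362 < 379).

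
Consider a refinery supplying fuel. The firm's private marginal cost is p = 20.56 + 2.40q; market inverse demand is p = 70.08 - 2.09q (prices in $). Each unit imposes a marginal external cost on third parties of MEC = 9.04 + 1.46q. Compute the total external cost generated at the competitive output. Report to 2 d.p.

Market equilibrium (private): 20.56 + 2.40q = 70.08 - 2.09q → q_m = 11.0290.
Total external cost = ∫₀^{q_m} (9.04 + 1.46q) dq = 9.04×11.0290 + ½×1.46×11.0290² = 188.4985.

$188.50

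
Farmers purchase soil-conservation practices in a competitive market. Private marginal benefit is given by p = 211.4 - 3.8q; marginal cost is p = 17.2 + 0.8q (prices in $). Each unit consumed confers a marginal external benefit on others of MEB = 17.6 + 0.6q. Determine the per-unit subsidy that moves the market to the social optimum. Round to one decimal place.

subsidy = $49.4 per unit

Social marginal benefit = demand + MEB = 229.0 - 3.2q.
Set SMB = MC: 229.0 - 3.2q = 17.2 + 0.8q → q* = 52.9500.
The Pigouvian subsidy equals MEB at q*: 17.6 + 0.6×52.9500 = 49.3700.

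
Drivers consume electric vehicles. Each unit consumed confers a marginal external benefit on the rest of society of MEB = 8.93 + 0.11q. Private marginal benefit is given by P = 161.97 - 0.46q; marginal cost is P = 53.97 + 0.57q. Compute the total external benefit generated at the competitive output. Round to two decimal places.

1541.04

Market equilibrium (private): 53.97 + 0.57q = 161.97 - 0.46q → q_m = 104.8544.
Total external benefit = ∫₀^{q_m} (8.93 + 0.11q) dq = 8.93×104.8544 + ½×0.11×104.8544² = 1541.0443.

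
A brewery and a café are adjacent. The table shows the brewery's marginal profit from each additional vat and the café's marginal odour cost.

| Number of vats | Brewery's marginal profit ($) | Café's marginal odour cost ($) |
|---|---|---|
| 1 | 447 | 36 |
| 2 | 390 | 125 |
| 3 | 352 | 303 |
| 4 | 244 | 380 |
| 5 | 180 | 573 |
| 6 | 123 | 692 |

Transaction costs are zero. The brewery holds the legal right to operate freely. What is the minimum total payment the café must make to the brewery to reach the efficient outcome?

Left alone the brewery would choose level 6 (marginal profit stays positive).
Efficient level: k* = 3 (marginal profit ≥ marginal odour cost through 3).
The café must at least cover the brewery's forgone profit from cutting 6→3: 244 + 180 + 123 = 547.

$547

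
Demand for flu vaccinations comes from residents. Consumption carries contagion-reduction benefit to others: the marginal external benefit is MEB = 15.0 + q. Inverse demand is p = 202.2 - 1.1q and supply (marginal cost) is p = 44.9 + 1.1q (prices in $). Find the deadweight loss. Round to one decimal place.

Market equilibrium (private): 44.9 + 1.1q = 202.2 - 1.1q → q_m = 71.5000.
Social marginal benefit = demand + MEB = 217.2 - 0.1q.
Set SMB = MC: 217.2 - 0.1q = 44.9 + 1.1q → q* = 143.5833.
Height of the DWL triangle at q_m is SMB(q_m) − MC(q_m) = MEB(q_m) = 86.5000.
DWL = ½ × 72.0833 × 86.5000 = 3117.6027.

DWL = $3117.6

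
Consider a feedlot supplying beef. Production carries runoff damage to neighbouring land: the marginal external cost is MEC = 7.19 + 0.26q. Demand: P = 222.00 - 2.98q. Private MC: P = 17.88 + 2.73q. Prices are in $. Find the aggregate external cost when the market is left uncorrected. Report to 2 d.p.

$423.15

Market equilibrium (private): 17.88 + 2.73q = 222.00 - 2.98q → q_m = 35.7478.
Total external cost = ∫₀^{q_m} (7.19 + 0.26q) dq = 7.19×35.7478 + ½×0.26×35.7478² = 423.1544.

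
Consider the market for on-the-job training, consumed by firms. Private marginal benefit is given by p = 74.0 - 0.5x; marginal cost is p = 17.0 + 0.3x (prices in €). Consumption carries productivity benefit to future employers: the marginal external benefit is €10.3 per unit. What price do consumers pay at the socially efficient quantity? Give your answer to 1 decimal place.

P = €31.9

Social marginal benefit = demand + MEB = 84.3 - 0.5x.
Set SMB = MC: 84.3 - 0.5x = 17.0 + 0.3x → x* = 84.1250.
Consumer price on the demand curve at x*: 74.0 − 0.5×84.1250 = 31.9375.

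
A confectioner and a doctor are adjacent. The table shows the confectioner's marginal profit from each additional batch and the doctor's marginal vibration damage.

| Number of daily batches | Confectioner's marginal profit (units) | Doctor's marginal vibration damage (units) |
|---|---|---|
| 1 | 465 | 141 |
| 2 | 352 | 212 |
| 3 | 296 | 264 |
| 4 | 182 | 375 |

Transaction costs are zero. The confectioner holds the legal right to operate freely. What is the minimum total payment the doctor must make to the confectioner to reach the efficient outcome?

182

Left alone the confectioner would choose level 4 (marginal profit stays positive).
Efficient level: k* = 3 (marginal profit ≥ marginal vibration damage through 3).
The doctor must at least cover the confectioner's forgone profit from cutting 4→3: 182 = 182.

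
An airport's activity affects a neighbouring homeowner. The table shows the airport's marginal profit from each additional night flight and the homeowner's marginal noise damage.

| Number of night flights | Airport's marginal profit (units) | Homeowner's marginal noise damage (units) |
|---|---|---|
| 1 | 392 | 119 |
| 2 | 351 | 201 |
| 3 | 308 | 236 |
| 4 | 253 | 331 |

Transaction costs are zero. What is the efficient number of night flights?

3

Bargaining reaches the level where marginal profit last exceeds marginal noise damage.
That holds through level 3 (308 ≥ 236) but not at 4 (253 < 331).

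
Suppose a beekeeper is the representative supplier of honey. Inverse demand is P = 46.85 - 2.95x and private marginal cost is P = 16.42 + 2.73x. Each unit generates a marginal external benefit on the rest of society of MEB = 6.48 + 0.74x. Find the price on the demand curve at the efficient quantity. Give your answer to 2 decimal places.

P = 24.81

Social marginal cost = private MC − MEB = 9.94 + 1.99x.
Set SMC = demand: 9.94 + 1.99x = 46.85 - 2.95x → x* = 7.4717.
Consumer price on the demand curve at x*: 46.85 − 2.95×7.4717 = 24.8085.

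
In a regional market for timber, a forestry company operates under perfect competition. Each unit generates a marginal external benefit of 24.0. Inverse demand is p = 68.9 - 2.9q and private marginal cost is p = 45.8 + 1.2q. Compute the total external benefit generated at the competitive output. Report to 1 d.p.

Market equilibrium (private): 45.8 + 1.2q = 68.9 - 2.9q → q_m = 5.6341.
Total external benefit = MEB × q_m = 24.0 × 5.6341 = 135.2184.

135.2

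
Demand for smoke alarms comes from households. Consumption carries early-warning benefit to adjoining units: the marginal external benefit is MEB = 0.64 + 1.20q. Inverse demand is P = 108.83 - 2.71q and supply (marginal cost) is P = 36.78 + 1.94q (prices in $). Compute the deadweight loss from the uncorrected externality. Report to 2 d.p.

DWL = $53.61

Market equilibrium (private): 36.78 + 1.94q = 108.83 - 2.71q → q_m = 15.4946.
Social marginal benefit = demand + MEB = 109.47 - 1.51q.
Set SMB = MC: 109.47 - 1.51q = 36.78 + 1.94q → q* = 21.0696.
Height of the DWL triangle at q_m is SMB(q_m) − MC(q_m) = MEB(q_m) = 19.2335.
DWL = ½ × 5.5750 × 19.2335 = 53.6134.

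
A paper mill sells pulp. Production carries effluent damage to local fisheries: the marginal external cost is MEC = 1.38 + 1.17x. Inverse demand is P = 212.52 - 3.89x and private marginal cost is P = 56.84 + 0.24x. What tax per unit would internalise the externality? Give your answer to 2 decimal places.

tax = 35.44 per unit

Social marginal cost = private MC + MEC = 58.22 + 1.41x.
Set SMC = demand: 58.22 + 1.41x = 212.52 - 3.89x → x* = 29.1132.
The Pigouvian tax equals MEC at x*: 1.38 + 1.17×29.1132 = 35.4424.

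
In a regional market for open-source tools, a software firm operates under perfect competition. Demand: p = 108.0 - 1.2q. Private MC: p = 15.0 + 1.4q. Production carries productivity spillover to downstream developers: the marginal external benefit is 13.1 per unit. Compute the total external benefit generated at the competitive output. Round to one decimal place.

468.6

Market equilibrium (private): 15.0 + 1.4q = 108.0 - 1.2q → q_m = 35.7692.
Total external benefit = MEB × q_m = 13.1 × 35.7692 = 468.5765.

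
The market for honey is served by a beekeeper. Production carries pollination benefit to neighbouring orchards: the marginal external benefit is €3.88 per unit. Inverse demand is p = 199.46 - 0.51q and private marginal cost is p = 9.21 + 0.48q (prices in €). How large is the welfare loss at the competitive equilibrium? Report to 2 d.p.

Market equilibrium (private): 9.21 + 0.48q = 199.46 - 0.51q → q_m = 192.1717.
Social marginal cost = private MC − MEB = 5.33 + 0.48q.
Set SMC = demand: 5.33 + 0.48q = 199.46 - 0.51q → q* = 196.0909.
The welfare-loss triangle has base |q_m − q*| and height MEB(q_m) (the vertical gap between SMC and demand is zero at q* and MEB at q_m).
DWL = ½ × 3.9192 × 3.8800 = 7.6032.

DWL = €7.60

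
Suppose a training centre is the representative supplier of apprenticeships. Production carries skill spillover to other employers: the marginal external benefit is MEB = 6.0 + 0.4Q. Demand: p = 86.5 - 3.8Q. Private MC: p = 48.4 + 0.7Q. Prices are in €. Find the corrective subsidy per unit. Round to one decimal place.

subsidy = €10.3 per unit

Social marginal cost = private MC − MEB = 42.4 + 0.3Q.
Set SMC = demand: 42.4 + 0.3Q = 86.5 - 3.8Q → Q* = 10.7561.
The Pigouvian subsidy equals MEB at Q*: 6.0 + 0.4×10.7561 = 10.3024.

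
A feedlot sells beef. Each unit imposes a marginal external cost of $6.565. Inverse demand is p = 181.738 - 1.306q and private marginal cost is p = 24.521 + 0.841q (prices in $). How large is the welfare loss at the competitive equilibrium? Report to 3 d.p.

Market equilibrium (private): 24.521 + 0.841q = 181.738 - 1.306q → q_m = 73.2264.
Social marginal cost = private MC + MEC = 31.086 + 0.841q.
Set SMC = demand: 31.086 + 0.841q = 181.738 - 1.306q → q* = 70.1686.
Height of the DWL triangle at q_m is SMC(q_m) − demand(q_m) = MEC(q_m) = 6.5650.
DWL = ½ × 3.0578 × 6.5650 = 10.0372.

DWL = $10.037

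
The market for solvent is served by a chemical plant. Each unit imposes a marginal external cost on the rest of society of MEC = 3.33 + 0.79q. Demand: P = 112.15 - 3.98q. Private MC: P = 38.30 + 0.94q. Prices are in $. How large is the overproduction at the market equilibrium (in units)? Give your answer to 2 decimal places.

Market equilibrium (private): 38.30 + 0.94q = 112.15 - 3.98q → q_m = 15.0102.
Social marginal cost = private MC + MEC = 41.63 + 1.73q.
Set SMC = demand: 41.63 + 1.73q = 112.15 - 3.98q → q* = 12.3503.
Gap = |15.0102 − 12.3503| = 2.6599.

2.66 units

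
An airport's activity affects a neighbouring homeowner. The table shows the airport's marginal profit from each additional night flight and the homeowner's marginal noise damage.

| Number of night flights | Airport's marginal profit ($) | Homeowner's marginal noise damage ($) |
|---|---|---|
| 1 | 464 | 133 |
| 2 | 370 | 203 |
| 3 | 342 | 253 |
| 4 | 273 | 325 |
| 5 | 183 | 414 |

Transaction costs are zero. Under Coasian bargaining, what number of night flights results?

3

Bargaining reaches the level where marginal profit last exceeds marginal noise damage.
That holds through level 3 (342 ≥ 253) but not at 4 (273 < 325).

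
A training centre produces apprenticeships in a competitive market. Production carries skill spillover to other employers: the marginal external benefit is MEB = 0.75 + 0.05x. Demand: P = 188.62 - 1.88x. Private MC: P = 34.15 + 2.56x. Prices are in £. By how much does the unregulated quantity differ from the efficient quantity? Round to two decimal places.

Market equilibrium (private): 34.15 + 2.56x = 188.62 - 1.88x → x_m = 34.7905.
Social marginal cost = private MC − MEB = 33.40 + 2.51x.
Set SMC = demand: 33.40 + 2.51x = 188.62 - 1.88x → x* = 35.3576.
Gap = |34.7905 − 35.3576| = 0.5671.

0.57 units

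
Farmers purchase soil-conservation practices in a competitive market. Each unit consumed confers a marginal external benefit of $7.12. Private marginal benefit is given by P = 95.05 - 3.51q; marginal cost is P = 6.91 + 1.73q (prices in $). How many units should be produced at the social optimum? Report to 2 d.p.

Social marginal benefit = demand + MEB = 102.17 - 3.51q.
Set SMB = MC: 102.17 - 3.51q = 6.91 + 1.73q → q* = 18.1794.

q* = 18.18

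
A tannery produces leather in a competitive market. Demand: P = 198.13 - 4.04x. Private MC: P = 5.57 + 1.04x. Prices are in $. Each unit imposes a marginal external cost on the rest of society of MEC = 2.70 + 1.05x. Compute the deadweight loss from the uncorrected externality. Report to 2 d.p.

Market equilibrium (private): 5.57 + 1.04x = 198.13 - 4.04x → x_m = 37.9055.
Social marginal cost = private MC + MEC = 8.27 + 2.09x.
Set SMC = demand: 8.27 + 2.09x = 198.13 - 4.04x → x* = 30.9723.
The welfare-loss triangle has base |x_m − x*| and height MEC(x_m) (the vertical gap between SMC and demand is zero at x* and MEC at x_m).
DWL = ½ × 6.9332 × 42.5008 = 147.3333.

DWL = $147.33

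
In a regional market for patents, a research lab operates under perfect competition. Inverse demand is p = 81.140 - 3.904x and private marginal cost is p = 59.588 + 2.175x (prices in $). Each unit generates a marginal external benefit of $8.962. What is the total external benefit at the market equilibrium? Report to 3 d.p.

$31.773

Market equilibrium (private): 59.588 + 2.175x = 81.140 - 3.904x → x_m = 3.5453.
Total external benefit = MEB × x_m = 8.962 × 3.5453 = 31.7730.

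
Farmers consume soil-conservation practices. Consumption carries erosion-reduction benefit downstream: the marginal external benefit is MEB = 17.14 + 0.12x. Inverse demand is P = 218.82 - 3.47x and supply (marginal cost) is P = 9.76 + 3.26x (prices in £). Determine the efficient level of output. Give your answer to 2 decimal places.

Social marginal benefit = demand + MEB = 235.96 - 3.35x.
Set SMB = MC: 235.96 - 3.35x = 9.76 + 3.26x → x* = 34.2209.

x* = 34.22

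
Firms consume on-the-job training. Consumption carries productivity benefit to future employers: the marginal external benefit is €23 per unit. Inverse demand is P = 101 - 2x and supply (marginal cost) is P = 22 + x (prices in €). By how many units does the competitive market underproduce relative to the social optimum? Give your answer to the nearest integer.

8 units

Market equilibrium (private): 22 + x = 101 - 2x → x_m = 26.3333.
Social marginal benefit = demand + MEB = 124 - 2x.
Set SMB = MC: 124 - 2x = 22 + x → x* = 34.0000.
Gap = |26.3333 − 34.0000| = 7.6667.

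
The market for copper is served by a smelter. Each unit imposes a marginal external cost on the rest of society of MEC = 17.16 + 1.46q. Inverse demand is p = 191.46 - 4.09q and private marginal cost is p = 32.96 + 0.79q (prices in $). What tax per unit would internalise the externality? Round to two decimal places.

Social marginal cost = private MC + MEC = 50.12 + 2.25q.
Set SMC = demand: 50.12 + 2.25q = 191.46 - 4.09q → q* = 22.2934.
The Pigouvian tax equals MEC at q*: 17.16 + 1.46×22.2934 = 49.7084.

tax = $49.71 per unit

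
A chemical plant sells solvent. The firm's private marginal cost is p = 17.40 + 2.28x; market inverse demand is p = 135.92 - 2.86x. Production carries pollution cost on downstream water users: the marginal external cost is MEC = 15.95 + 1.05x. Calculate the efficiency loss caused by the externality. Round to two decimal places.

DWL = 130.29

Market equilibrium (private): 17.40 + 2.28x = 135.92 - 2.86x → x_m = 23.0584.
Social marginal cost = private MC + MEC = 33.35 + 3.33x.
Set SMC = demand: 33.35 + 3.33x = 135.92 - 2.86x → x* = 16.5703.
Between x* and x_m the wedge SMC − demand runs linearly from 0 to MEC(x_m), so the loss is a triangle.
DWL = ½ × 6.4881 × 40.1613 = 130.2853.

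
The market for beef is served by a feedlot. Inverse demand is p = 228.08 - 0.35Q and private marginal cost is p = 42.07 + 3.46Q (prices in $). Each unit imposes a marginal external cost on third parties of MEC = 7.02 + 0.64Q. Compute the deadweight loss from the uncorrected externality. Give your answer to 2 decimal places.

DWL = $164.52

Market equilibrium (private): 42.07 + 3.46Q = 228.08 - 0.35Q → Q_m = 48.8215.
Social marginal cost = private MC + MEC = 49.09 + 4.10Q.
Set SMC = demand: 49.09 + 4.10Q = 228.08 - 0.35Q → Q* = 40.2225.
Height of the DWL triangle at Q_m is SMC(Q_m) − demand(Q_m) = MEC(Q_m) = 38.2658.
DWL = ½ × 8.5990 × 38.2658 = 164.5238.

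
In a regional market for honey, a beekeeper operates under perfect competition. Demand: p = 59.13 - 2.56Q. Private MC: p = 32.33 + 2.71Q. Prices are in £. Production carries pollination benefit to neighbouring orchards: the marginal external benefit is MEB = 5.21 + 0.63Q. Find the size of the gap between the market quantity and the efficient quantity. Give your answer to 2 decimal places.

1.81 units

Market equilibrium (private): 32.33 + 2.71Q = 59.13 - 2.56Q → Q_m = 5.0854.
Social marginal cost = private MC − MEB = 27.12 + 2.08Q.
Set SMC = demand: 27.12 + 2.08Q = 59.13 - 2.56Q → Q* = 6.8987.
Gap = |5.0854 − 6.8987| = 1.8133.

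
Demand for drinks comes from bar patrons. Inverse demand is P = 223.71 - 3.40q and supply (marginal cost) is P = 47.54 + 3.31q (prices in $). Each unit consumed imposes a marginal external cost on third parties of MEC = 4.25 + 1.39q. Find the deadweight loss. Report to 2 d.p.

DWL = $102.47

Market equilibrium (private): 47.54 + 3.31q = 223.71 - 3.40q → q_m = 26.2548.
Social marginal benefit = demand − MEC = 219.46 - 4.79q.
Set SMB = MC: 219.46 - 4.79q = 47.54 + 3.31q → q* = 21.2247.
The welfare-loss triangle has base |q_m − q*| and height MEC(q_m) (the vertical gap between SMB and MC is zero at q* and MEC at q_m).
DWL = ½ × 5.0301 × 40.7442 = 102.4737.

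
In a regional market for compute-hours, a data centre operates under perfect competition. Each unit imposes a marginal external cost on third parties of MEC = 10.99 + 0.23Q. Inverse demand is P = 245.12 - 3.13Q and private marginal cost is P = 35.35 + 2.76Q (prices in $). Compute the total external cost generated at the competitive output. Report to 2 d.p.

Market equilibrium (private): 35.35 + 2.76Q = 245.12 - 3.13Q → Q_m = 35.6146.
Total external cost = ∫₀^{Q_m} (10.99 + 0.23Q) dQ = 10.99×35.6146 + ½×0.23×35.6146² = 537.2704.

$537.27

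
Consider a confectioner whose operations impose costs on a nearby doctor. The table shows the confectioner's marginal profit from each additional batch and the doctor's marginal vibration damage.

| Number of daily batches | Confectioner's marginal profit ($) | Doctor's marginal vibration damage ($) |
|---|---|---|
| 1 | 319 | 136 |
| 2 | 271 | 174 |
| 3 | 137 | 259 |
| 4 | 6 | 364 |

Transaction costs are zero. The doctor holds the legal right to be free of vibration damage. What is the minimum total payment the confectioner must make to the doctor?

$310

Efficient level: marginal profit ≥ marginal vibration damage through level 2, so k* = 2.
With the doctor holding the right, the confectioner must at least compensate total damage at k*: 136 + 174 = 310.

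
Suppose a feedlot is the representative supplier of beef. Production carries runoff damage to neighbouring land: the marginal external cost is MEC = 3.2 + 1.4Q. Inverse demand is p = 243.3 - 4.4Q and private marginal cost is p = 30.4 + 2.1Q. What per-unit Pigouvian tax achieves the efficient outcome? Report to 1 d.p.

Social marginal cost = private MC + MEC = 33.6 + 3.5Q.
Set SMC = demand: 33.6 + 3.5Q = 243.3 - 4.4Q → Q* = 26.5443.
The Pigouvian tax equals MEC at Q*: 3.2 + 1.4×26.5443 = 40.3620.

tax = 40.4 per unit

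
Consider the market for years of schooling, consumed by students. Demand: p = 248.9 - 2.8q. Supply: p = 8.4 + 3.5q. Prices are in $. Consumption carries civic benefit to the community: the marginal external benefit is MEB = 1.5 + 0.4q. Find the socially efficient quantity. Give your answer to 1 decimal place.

Social marginal benefit = demand + MEB = 250.4 - 2.4q.
Set SMB = MC: 250.4 - 2.4q = 8.4 + 3.5q → q* = 41.0169.

q* = 41.0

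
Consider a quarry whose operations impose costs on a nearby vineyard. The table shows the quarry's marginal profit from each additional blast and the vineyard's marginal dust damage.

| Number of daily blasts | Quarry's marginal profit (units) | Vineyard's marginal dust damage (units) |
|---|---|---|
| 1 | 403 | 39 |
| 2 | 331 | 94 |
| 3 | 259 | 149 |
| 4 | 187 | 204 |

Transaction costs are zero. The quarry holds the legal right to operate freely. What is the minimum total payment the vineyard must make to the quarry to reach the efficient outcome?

187

Left alone the quarry would choose level 4 (marginal profit stays positive).
Efficient level: k* = 3 (marginal profit ≥ marginal dust damage through 3).
The vineyard must at least cover the quarry's forgone profit from cutting 4→3: 187 = 187.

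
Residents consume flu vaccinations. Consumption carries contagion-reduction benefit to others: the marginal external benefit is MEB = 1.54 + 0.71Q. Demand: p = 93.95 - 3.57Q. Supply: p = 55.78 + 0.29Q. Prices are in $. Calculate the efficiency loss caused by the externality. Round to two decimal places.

DWL = $11.63

Market equilibrium (private): 55.78 + 0.29Q = 93.95 - 3.57Q → Q_m = 9.8886.
Social marginal benefit = demand + MEB = 95.49 - 2.86Q.
Set SMB = MC: 95.49 - 2.86Q = 55.78 + 0.29Q → Q* = 12.6063.
The welfare-loss triangle has base |Q_m − Q*| and height MEB(Q_m) (the vertical gap between SMB and MC is zero at Q* and MEB at Q_m).
DWL = ½ × 2.7177 × 8.5609 = 11.6330.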